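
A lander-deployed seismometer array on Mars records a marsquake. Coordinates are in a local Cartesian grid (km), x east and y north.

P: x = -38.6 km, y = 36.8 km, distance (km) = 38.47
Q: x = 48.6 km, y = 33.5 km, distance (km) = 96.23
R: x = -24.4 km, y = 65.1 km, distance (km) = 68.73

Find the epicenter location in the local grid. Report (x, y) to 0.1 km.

(-41.0, -1.6)

Circle about each station: (x + 38.6)² + (y − 36.8)² = 38.47²; (x − 48.6)² + (y − 33.5)² = 96.23²; (x + 24.4)² + (y − 65.1)² = 68.73².
Subtracting the P equation from the Q and R equations removes the quadratic terms:
174.4 x − 6.6 y = -7140.26
28.4 x + 56.6 y = -1254.70
Solving the 2×2 system: x ≈ -41.0, y ≈ -1.6 km.
Check against P (with the unrounded x, y): √((x + 38.6)²+(y − 36.8)²) = 38.47 ≈ 38.47 km. ✓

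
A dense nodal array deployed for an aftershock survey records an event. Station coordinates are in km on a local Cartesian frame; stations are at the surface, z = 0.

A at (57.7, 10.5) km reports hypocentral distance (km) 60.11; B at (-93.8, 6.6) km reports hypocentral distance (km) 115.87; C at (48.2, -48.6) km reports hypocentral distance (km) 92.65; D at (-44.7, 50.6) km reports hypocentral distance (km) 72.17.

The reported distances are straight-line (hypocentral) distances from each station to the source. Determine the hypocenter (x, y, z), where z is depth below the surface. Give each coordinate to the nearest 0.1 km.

(13.8, 29.3, 36.5)

Each station gives a sphere (x−x_i)² + (y−y_i)² + z² = d_i² (stations at z=0).
Subtracting the A sphere from B and C: z² cancels, leaving linear equations in x and y:
-303.0 x − 7.8 y = -4410.18
-19.0 x − 118.2 y = -3725.15
Solving: x ≈ 13.801, y ≈ 29.297 km (keep extra digits for the depth step; rounded: 13.8, 29.3).
Then from the A sphere: z² = 60.11² − (x − 57.7)² − (y − 10.5)² with x = 13.801, y = 29.297, so z ≈ 36.507 ≈ 36.5 km.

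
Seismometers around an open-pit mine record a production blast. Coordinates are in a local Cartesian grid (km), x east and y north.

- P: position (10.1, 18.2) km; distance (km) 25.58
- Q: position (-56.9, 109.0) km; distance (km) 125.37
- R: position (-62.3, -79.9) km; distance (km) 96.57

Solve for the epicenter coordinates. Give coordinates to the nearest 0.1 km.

(-2.6, -4.0)

Circle about each station: (x − 10.1)² + (y − 18.2)² = 25.58²; (x + 56.9)² + (y − 109.0)² = 125.37²; (x + 62.3)² + (y + 79.9)² = 96.57².
Subtracting the P equation from the Q and R equations removes the quadratic terms:
-134.0 x + 181.6 y = -377.94
-144.8 x − 196.2 y = 1160.62
Solving the 2×2 system: x ≈ -2.6, y ≈ -4.0 km.
Check against P (with the unrounded x, y): √((x − 10.1)²+(y − 18.2)²) = 25.57 ≈ 25.58 km. ✓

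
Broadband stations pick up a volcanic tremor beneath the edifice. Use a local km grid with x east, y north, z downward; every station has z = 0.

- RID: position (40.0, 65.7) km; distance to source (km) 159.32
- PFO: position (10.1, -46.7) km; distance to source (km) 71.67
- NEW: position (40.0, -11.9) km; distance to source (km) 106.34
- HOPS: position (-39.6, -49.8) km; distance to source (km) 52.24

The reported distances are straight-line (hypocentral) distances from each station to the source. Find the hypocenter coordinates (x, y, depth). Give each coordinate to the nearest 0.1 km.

x ≈ -38.0 km, y ≈ -63.8 km, depth ≈ 50.3 km

Each station gives a sphere (x−x_i)² + (y−y_i)² + z² = d_i² (stations at z=0).
Subtracting the RID sphere from PFO and NEW: z² cancels, leaving linear equations in x and y:
-59.8 x − 224.8 y = 16612.68
0.0 x − 155.2 y = 9899.79
Solving: x ≈ -38.015, y ≈ -63.787 km (keep extra digits for the depth step; rounded: -38.0, -63.8).
Then from the RID sphere: z² = 159.32² − (x − 40.0)² − (y − 65.7)² with x = -38.015, y = -63.787, so z ≈ 50.296 ≈ 50.3 km.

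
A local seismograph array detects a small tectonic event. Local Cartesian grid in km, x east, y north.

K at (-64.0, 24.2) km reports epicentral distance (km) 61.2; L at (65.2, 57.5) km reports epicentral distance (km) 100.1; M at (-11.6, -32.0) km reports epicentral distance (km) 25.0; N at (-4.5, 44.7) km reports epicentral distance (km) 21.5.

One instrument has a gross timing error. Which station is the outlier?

N

Solve using three stations at a time. Using K, L, M (subtract circle equations pairwise → linear system) gives (x, y) ≈ (-11.3, -7.0).
Distances from that point to each station vs reported:
  K: calculated 61.2 vs reported 61.2 → residual 0.0 km
  L: calculated 100.1 vs reported 100.1 → residual 0.0 km
  M: calculated 25.0 vs reported 25.0 → residual 0.0 km
  N: calculated 52.2 vs reported 21.5 → residual 30.7 km
K, L, M are mutually consistent (residuals ≈ 0); N is off by 30.7 km.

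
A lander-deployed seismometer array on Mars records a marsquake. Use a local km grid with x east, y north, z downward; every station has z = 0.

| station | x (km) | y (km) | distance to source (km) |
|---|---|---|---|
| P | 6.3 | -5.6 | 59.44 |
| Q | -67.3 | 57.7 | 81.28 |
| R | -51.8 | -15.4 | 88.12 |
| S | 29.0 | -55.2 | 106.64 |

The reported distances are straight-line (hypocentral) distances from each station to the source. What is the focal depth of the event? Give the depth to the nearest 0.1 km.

depth ≈ 34.6 km

Each station gives a sphere (x−x_i)² + (y−y_i)² + z² = d_i² (stations at z=0).
Subtracting the P sphere from Q and R: z² cancels, leaving linear equations in x and y:
-147.2 x + 126.6 y = 4714.21
-116.2 x − 19.6 y = -1382.67
Solving: x ≈ 4.697, y ≈ 42.698 km (keep extra digits for the depth step; rounded: 4.7, 42.7).
Then from the P sphere: z² = 59.44² − (x − 6.3)² − (y + 5.6)² with x = 4.697, y = 42.698, so z ≈ 34.610 ≈ 34.6 km.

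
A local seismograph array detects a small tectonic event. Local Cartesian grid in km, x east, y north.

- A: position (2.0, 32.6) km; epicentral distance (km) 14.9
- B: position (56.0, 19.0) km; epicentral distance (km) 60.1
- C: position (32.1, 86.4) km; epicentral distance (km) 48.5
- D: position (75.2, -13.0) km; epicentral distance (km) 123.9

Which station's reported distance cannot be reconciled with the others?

D

Solve using three stations at a time. Using A, B, C (subtract circle equations pairwise → linear system) gives (x, y) ≈ (3.1, 47.5).
Distances from that point to each station vs reported:
  A: calculated 15.0 vs reported 14.9 → residual 0.1 km
  B: calculated 60.1 vs reported 60.1 → residual 0.0 km
  C: calculated 48.5 vs reported 48.5 → residual 0.0 km
  D: calculated 94.1 vs reported 123.9 → residual 29.8 km
A, B, C are mutually consistent (residuals ≈ 0); D is off by 29.8 km.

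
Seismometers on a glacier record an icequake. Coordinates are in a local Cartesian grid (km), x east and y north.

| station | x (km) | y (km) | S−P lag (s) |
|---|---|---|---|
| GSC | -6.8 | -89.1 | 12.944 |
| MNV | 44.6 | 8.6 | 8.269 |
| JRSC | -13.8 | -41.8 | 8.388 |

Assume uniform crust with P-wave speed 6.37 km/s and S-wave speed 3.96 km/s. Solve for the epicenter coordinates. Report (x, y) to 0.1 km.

Distance from S−P lag: d = Δt · v_P v_S / (v_P − v_S) = Δt · (6.37·3.96)/(6.37−3.96) ≈ 10.4669·Δt.
So d_GSC = 135.48, d_MNV = 86.55, d_JRSC = 87.80 km.
Circle about each station: (x + 6.8)² + (y + 89.1)² = 135.48²; (x − 44.6)² + (y − 8.6)² = 86.55²; (x + 13.8)² + (y + 41.8)² = 87.80².
Subtracting pairs of circle equations eliminates x²+y² and gives linear equations (the radical axes):
102.8 x + 195.4 y = 4942.00
-14.0 x + 94.6 y = 4598.62
Solving the 2×2 system: x ≈ -34.6, y ≈ 43.5 km.
Check against GSC (with the unrounded x, y): √((x + 6.8)²+(y + 89.1)²) = 135.47 ≈ 135.48 km. ✓

x ≈ -34.6 km, y ≈ 43.5 km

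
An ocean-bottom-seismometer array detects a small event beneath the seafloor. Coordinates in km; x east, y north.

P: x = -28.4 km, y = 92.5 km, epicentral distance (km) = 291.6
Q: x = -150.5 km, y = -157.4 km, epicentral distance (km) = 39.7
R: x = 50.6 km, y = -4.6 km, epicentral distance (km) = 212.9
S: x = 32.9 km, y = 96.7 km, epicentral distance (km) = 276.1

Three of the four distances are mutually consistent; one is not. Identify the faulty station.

P

Solve using three stations at a time. Using Q, R, S (subtract circle equations pairwise → linear system) gives (x, y) ≈ (-118.1, -134.4).
Distances from that point to each station vs reported:
  P: calculated 244.0 vs reported 291.6 → residual 47.6 km
  Q: calculated 39.7 vs reported 39.7 → residual 0.0 km
  R: calculated 212.9 vs reported 212.9 → residual 0.0 km
  S: calculated 276.1 vs reported 276.1 → residual 0.0 km
Q, R, S are mutually consistent (residuals ≈ 0); P is off by 47.6 km.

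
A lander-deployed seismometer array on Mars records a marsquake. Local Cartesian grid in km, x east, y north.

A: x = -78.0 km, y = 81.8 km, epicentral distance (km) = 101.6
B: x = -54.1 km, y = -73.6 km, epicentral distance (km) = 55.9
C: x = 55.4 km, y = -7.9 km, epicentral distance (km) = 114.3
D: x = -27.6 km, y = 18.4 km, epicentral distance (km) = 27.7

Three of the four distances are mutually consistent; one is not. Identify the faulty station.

Solve using three stations at a time. Using A, B, C (subtract circle equations pairwise → linear system) gives (x, y) ≈ (-58.5, -17.9).
Distances from that point to each station vs reported:
  A: calculated 101.6 vs reported 101.6 → residual 0.0 km
  B: calculated 55.9 vs reported 55.9 → residual 0.0 km
  C: calculated 114.3 vs reported 114.3 → residual 0.0 km
  D: calculated 47.6 vs reported 27.7 → residual 19.9 km
A, B, C are mutually consistent (residuals ≈ 0); D is off by 19.9 km.

D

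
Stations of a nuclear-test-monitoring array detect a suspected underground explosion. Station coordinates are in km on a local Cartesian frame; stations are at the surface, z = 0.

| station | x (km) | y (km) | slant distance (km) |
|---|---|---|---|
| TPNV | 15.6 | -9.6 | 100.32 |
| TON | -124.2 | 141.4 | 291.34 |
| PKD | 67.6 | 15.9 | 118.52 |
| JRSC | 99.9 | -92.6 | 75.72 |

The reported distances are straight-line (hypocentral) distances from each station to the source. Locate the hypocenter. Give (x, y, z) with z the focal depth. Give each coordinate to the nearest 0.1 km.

Each station gives a sphere (x−x_i)² + (y−y_i)² + z² = d_i² (stations at z=0).
Subtracting the TPNV sphere from TON and PKD: z² cancels, leaving linear equations in x and y:
-279.6 x + 302.0 y = -39730.81
104.0 x + 51.0 y = 504.16
Solving: x ≈ 47.704, y ≈ -87.393 km (keep extra digits for the depth step; rounded: 47.7, -87.4).
Then from the TPNV sphere: z² = 100.32² − (x − 15.6)² − (y + 9.6)² with x = 47.704, y = -87.393, so z ≈ 54.605 ≈ 54.6 km.
Check against JRSC (with the unrounded solution): distance 75.72 ≈ 75.72 km. ✓

x ≈ 47.7 km, y ≈ -87.4 km, depth ≈ 54.6 km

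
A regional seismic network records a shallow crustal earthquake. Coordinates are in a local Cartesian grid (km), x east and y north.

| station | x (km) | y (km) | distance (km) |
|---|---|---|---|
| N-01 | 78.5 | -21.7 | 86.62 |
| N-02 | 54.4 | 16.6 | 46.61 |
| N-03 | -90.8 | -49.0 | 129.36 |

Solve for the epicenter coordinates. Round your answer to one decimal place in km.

Circle about each station: (x − 78.5)² + (y + 21.7)² = 86.62²; (x − 54.4)² + (y − 16.6)² = 46.61²; (x + 90.8)² + (y + 49.0)² = 129.36².
Subtracting the N-01 equation from the N-02 and N-03 equations removes the quadratic terms:
-48.2 x + 76.6 y = 1932.31
-338.6 x − 54.6 y = -5218.49
Solving the 2×2 system: x ≈ 10.3, y ≈ 31.7 km.

(10.3, 31.7)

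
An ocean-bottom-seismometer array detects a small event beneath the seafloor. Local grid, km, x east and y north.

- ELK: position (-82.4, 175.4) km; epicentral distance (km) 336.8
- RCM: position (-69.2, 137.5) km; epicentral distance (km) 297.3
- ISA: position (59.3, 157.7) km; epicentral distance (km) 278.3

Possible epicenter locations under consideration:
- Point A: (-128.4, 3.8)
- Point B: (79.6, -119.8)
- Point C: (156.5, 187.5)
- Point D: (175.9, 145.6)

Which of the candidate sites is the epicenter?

For each candidate, compare |candidate − station| to the reported distance:
Point A: residuals ELK 159.1, RCM 151.1, ISA 35.6 → max 159.1 km
Point B: residuals ELK 0.1, RCM 0.1, ISA 0.1 → max 0.1 km
Point C: residuals ELK 97.6, RCM 66.1, ISA 176.6 → max 176.6 km
Point D: residuals ELK 76.8, RCM 52.1, ISA 161.1 → max 161.1 km
Only Point B has all residuals ≈ 0.

Point B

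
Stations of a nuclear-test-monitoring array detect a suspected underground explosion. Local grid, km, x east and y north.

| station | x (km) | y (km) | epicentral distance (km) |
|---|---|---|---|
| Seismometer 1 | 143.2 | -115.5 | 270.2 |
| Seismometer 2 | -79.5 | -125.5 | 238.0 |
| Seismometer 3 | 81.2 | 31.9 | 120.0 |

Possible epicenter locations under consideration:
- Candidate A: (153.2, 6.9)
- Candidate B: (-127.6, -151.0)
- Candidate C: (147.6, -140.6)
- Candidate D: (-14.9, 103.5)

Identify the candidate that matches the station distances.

For each candidate, compare |candidate − station| to the reported distance:
Candidate A: residuals Seismometer 1 147.4, Seismometer 2 29.7, Seismometer 3 43.8 → max 147.4 km
Candidate B: residuals Seismometer 1 2.9, Seismometer 2 183.6, Seismometer 3 157.6 → max 183.6 km
Candidate C: residuals Seismometer 1 244.7, Seismometer 2 10.4, Seismometer 3 64.8 → max 244.7 km
Candidate D: residuals Seismometer 1 0.1, Seismometer 2 0.1, Seismometer 3 0.2 → max 0.2 km
Only Candidate D has all residuals ≈ 0.

Candidate D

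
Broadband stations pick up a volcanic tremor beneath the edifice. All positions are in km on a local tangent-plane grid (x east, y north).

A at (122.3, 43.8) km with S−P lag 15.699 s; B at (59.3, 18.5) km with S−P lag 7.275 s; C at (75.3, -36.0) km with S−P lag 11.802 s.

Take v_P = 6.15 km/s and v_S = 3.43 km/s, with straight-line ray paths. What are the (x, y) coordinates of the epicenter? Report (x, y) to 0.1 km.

Distance from S−P lag: d = Δt · v_P v_S / (v_P − v_S) = Δt · (6.15·3.43)/(6.15−3.43) ≈ 7.7553·Δt.
So d_A = 121.75, d_B = 56.42, d_C = 91.53 km.
Circle about each station: (x − 122.3)² + (y − 43.8)² = 121.75²; (x − 59.3)² + (y − 18.5)² = 56.42²; (x − 75.3)² + (y + 36.0)² = 91.53².
Subtracting the A equation from the B and C equations removes the quadratic terms:
-126.0 x − 50.6 y = -1377.14
-94.0 x − 159.6 y = -3464.32
Solving the 2×2 system: x ≈ 2.9, y ≈ 20.0 km.

2.9 km east, 20.0 km north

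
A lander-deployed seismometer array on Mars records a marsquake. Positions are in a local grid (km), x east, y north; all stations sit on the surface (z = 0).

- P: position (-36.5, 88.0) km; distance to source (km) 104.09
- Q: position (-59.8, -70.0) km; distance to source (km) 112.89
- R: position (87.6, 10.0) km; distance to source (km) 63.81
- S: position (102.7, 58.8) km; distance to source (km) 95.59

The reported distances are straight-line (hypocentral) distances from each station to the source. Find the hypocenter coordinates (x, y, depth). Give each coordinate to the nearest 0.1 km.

Each station gives a sphere (x−x_i)² + (y−y_i)² + z² = d_i² (stations at z=0).
Subtracting the P sphere from Q and R: z² cancels, leaving linear equations in x and y:
-46.6 x − 316.0 y = -2509.63
248.2 x − 156.0 y = 5460.52
Solving: x ≈ 24.703, y ≈ 4.299 km (keep extra digits for the depth step; rounded: 24.7, 4.3).
Then from the P sphere: z² = 104.09² − (x + 36.5)² − (y − 88.0)² with x = 24.703, y = 4.299, so z ≈ 9.114 ≈ 9.1 km.
Check against S (with the unrounded solution): distance 95.59 ≈ 95.59 km. ✓

(24.7, 4.3, 9.1)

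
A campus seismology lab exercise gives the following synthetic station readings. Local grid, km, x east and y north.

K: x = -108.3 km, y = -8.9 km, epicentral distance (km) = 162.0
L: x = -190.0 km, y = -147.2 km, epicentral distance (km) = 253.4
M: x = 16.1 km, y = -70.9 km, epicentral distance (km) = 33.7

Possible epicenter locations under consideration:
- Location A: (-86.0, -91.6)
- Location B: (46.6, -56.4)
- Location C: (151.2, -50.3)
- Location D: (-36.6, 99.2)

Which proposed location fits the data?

For each candidate, compare |candidate − station| to the reported distance:
Location A: residuals K 76.3, L 135.5, M 70.5 → max 135.5 km
Location B: residuals K 0.0, L 0.0, M 0.1 → max 0.1 km
Location C: residuals K 100.8, L 101.3, M 103.0 → max 103.0 km
Location D: residuals K 32.3, L 36.8, M 144.4 → max 144.4 km
Only Location B has all residuals ≈ 0.

Location B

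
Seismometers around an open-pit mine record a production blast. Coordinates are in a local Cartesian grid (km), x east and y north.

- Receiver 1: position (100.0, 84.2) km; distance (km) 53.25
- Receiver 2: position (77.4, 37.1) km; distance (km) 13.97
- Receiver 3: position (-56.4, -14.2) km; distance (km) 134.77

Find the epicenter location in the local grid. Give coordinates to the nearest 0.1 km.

Circle about each station: (x − 100.0)² + (y − 84.2)² = 53.25²; (x − 77.4)² + (y − 37.1)² = 13.97²; (x + 56.4)² + (y + 14.2)² = 134.77².
Subtracting the Receiver 1 equation from the Receiver 2 and Receiver 3 equations removes the quadratic terms:
-45.2 x − 94.2 y = -7082.07
-312.8 x − 196.8 y = -29034.43
Solving the 2×2 system: x ≈ 65.2, y ≈ 43.9 km.

(65.2, 43.9)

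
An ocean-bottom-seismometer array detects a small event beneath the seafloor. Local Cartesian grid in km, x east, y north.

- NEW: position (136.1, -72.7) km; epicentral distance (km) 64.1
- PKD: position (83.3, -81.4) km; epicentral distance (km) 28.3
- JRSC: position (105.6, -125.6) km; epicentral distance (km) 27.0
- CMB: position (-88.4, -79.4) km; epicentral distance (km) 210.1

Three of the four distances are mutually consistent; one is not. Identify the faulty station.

Solve using three stations at a time. Using NEW, PKD, JRSC (subtract circle equations pairwise → linear system) gives (x, y) ≈ (83.8, -109.7).
Distances from that point to each station vs reported:
  NEW: calculated 64.1 vs reported 64.1 → residual 0.0 km
  PKD: calculated 28.3 vs reported 28.3 → residual 0.0 km
  JRSC: calculated 27.0 vs reported 27.0 → residual 0.0 km
  CMB: calculated 174.8 vs reported 210.1 → residual 35.3 km
NEW, PKD, JRSC are mutually consistent (residuals ≈ 0); CMB is off by 35.3 km.

CMB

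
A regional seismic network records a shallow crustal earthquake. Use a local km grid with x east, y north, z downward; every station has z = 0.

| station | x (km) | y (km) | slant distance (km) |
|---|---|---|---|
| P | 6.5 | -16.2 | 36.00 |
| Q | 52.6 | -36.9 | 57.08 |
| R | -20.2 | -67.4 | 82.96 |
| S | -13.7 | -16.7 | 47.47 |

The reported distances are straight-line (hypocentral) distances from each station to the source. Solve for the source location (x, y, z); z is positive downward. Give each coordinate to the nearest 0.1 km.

x ≈ 19.7 km, y ≈ -1.1 km, depth ≈ 29.9 km

Each station gives a sphere (x−x_i)² + (y−y_i)² + z² = d_i² (stations at z=0).
Subtracting the P sphere from Q and R: z² cancels, leaving linear equations in x and y:
92.2 x − 41.4 y = 1861.55
-53.4 x − 102.4 y = -940.25
Solving: x ≈ 19.700, y ≈ -1.091 km (keep extra digits for the depth step; rounded: 19.7, -1.1).
Then from the P sphere: z² = 36.00² − (x − 6.5)² − (y + 16.2)² with x = 19.700, y = -1.091, so z ≈ 29.891 ≈ 29.9 km.
Check against S (with the unrounded solution): distance 47.46 ≈ 47.47 km. ✓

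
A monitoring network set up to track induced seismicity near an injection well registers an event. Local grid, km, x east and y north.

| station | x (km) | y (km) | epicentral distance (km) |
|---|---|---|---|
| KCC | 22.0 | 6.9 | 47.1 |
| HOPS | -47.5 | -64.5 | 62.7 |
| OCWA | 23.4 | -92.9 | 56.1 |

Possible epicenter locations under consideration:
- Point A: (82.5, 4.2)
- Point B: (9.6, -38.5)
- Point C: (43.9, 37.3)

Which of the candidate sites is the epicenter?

Point B

For each candidate, compare |candidate − station| to the reported distance:
Point A: residuals KCC 13.5, HOPS 84.3, OCWA 57.6 → max 84.3 km
Point B: residuals KCC 0.0, HOPS 0.0, OCWA 0.0 → max 0.0 km
Point C: residuals KCC 9.6, HOPS 74.1, OCWA 75.7 → max 75.7 km
Only Point B has all residuals ≈ 0.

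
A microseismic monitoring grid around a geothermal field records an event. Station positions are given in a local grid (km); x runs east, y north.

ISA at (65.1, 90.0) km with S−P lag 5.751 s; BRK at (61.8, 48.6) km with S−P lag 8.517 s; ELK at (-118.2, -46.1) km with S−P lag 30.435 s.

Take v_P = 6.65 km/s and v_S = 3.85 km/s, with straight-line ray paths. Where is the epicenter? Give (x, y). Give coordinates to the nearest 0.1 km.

115.5 km east, 105.0 km north

Distance from S−P lag: d = Δt · v_P v_S / (v_P − v_S) = Δt · (6.65·3.85)/(6.65−3.85) ≈ 9.1438·Δt.
So d_ISA = 52.59, d_BRK = 77.88, d_ELK = 278.29 km.
Circle about each station: (x − 65.1)² + (y − 90.0)² = 52.59²; (x − 61.8)² + (y − 48.6)² = 77.88²; (x + 118.2)² + (y + 46.1)² = 278.29².
Subtracting the ISA equation from the BRK and ELK equations removes the quadratic terms:
-6.6 x − 82.8 y = -9456.40
-366.6 x − 272.2 y = -70921.18
Solving the 2×2 system: x ≈ 115.5, y ≈ 105.0 km.
Check against ISA (with the unrounded x, y): √((x − 65.1)²+(y − 90.0)²) = 52.58 ≈ 52.59 km. ✓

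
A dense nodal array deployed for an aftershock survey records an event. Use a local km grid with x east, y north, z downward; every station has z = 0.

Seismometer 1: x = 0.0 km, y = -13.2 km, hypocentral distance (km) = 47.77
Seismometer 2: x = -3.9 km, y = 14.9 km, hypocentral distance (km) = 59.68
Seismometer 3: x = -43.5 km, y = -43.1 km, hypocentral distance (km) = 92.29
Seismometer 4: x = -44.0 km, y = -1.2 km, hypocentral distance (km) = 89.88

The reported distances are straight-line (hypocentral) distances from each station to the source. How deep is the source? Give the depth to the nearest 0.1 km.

Each station gives a sphere (x−x_i)² + (y−y_i)² + z² = d_i² (stations at z=0).
Subtracting the Seismometer 1 sphere from Seismometer 2 and Seismometer 3: z² cancels, leaving linear equations in x and y:
-7.8 x + 56.2 y = -1216.75
-87.0 x − 59.8 y = -2659.85
Solving: x ≈ 41.496, y ≈ -15.891 km (keep extra digits for the depth step; rounded: 41.5, -15.9).
Then from the Seismometer 1 sphere: z² = 47.77² − x² − (y + 13.2)² with x = 41.496, y = -15.891, so z ≈ 23.512 ≈ 23.5 km.
Check against Seismometer 4 (with the unrounded solution): distance 89.88 ≈ 89.88 km. ✓

depth ≈ 23.5 km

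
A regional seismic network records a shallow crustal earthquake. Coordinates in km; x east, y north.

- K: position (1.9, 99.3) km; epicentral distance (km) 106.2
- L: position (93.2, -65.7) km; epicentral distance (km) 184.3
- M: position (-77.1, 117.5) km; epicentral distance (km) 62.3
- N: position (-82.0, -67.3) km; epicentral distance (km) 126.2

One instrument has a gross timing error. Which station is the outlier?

Solve using three stations at a time. Using K, M, N (subtract circle equations pairwise → linear system) gives (x, y) ≈ (-96.0, 58.1).
Distances from that point to each station vs reported:
  K: calculated 106.2 vs reported 106.2 → residual 0.0 km
  L: calculated 226.1 vs reported 184.3 → residual 41.8 km
  M: calculated 62.3 vs reported 62.3 → residual 0.0 km
  N: calculated 126.2 vs reported 126.2 → residual 0.0 km
K, M, N are mutually consistent (residuals ≈ 0); L is off by 41.8 km.

L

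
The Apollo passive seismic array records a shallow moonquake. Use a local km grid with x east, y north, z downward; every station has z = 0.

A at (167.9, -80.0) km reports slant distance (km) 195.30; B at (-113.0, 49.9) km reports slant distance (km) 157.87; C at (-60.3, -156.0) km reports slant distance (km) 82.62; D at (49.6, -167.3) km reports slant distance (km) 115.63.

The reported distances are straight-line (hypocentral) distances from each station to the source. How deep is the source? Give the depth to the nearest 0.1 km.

Each station gives a sphere (x−x_i)² + (y−y_i)² + z² = d_i² (stations at z=0).
Subtracting the A sphere from B and C: z² cancels, leaving linear equations in x and y:
-561.8 x + 259.8 y = -6112.25
-456.4 x − 152.0 y = 24697.71
Solving: x ≈ -26.903, y ≈ -81.704 km (keep extra digits for the depth step; rounded: -26.9, -81.7).
Then from the A sphere: z² = 195.30² − (x − 167.9)² − (y + 80.0)² with x = -26.903, y = -81.704, so z ≈ 13.819 ≈ 13.8 km.

13.8 km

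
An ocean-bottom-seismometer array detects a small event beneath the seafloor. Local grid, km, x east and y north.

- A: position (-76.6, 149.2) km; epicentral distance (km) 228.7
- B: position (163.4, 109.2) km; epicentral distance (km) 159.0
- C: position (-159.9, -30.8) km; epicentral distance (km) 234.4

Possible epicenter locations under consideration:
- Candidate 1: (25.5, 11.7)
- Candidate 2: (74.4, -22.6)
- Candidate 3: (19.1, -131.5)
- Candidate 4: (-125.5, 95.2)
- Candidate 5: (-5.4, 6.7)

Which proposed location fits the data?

For each candidate, compare |candidate − station| to the reported distance:
Candidate 1: residuals A 57.4, B 9.9, C 44.2 → max 57.4 km
Candidate 2: residuals A 0.0, B 0.0, C 0.0 → max 0.0 km
Candidate 3: residuals A 67.9, B 121.6, C 29.0 → max 121.6 km
Candidate 4: residuals A 155.8, B 130.2, C 103.8 → max 155.8 km
Candidate 5: residuals A 69.4, B 38.5, C 75.4 → max 75.4 km
Only Candidate 2 has all residuals ≈ 0.

Candidate 2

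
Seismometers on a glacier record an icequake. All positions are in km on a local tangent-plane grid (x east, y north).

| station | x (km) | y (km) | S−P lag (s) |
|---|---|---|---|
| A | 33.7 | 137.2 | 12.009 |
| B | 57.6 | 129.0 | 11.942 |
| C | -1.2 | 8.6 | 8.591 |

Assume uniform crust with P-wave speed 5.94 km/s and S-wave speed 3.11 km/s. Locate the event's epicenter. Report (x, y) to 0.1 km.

(21.9, 59.7)

Distance from S−P lag: d = Δt · v_P v_S / (v_P − v_S) = Δt · (5.94·3.11)/(5.94−3.11) ≈ 6.5277·Δt.
So d_A = 78.39, d_B = 77.95, d_C = 56.08 km.
Circle about each station: (x − 33.7)² + (y − 137.2)² = 78.39²; (x − 57.6)² + (y − 129.0)² = 77.95²; (x + 1.2)² + (y − 8.6)² = 56.08².
Subtracting the A equation from the B and C equations removes the quadratic terms:
47.8 x − 16.4 y = 68.02
-69.8 x − 257.2 y = -16884.10
Solving the 2×2 system: x ≈ 21.9, y ≈ 59.7 km.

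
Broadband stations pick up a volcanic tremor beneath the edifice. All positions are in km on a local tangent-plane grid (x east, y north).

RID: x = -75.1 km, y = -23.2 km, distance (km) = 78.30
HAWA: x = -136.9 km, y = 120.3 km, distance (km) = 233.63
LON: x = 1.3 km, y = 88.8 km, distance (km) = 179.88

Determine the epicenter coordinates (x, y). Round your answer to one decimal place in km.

x ≈ -31.3 km, y ≈ -88.1 km

Circle about each station: (x + 75.1)² + (y + 23.2)² = 78.30²; (x + 136.9)² + (y − 120.3)² = 233.63²; (x − 1.3)² + (y − 88.8)² = 179.88².
Subtracting pairs of circle equations eliminates x²+y² and gives linear equations (the radical axes):
-123.6 x + 287.0 y = -21416.64
152.8 x + 224.0 y = -24517.04
Solving the 2×2 system: x ≈ -31.3, y ≈ -88.1 km.
Check against RID (with the unrounded x, y): √((x + 75.1)²+(y + 23.2)²) = 78.30 ≈ 78.30 km. ✓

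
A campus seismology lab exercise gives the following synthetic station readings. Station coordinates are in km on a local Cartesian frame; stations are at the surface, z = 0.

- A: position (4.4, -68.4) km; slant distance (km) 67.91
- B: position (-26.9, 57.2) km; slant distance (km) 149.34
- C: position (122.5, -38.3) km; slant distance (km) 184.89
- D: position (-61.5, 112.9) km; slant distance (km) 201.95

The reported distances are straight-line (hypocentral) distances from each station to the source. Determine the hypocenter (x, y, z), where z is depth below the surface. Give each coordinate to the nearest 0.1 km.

Each station gives a sphere (x−x_i)² + (y−y_i)² + z² = d_i² (stations at z=0).
Subtracting the A sphere from B and C: z² cancels, leaving linear equations in x and y:
-62.6 x + 251.2 y = -18393.14
236.2 x + 60.2 y = -17797.32
Solving: x ≈ -53.301, y ≈ -86.504 km (keep extra digits for the depth step; rounded: -53.3, -86.5).
Then from the A sphere: z² = 67.91² − (x − 4.4)² − (y + 68.4)² with x = -53.301, y = -86.504, so z ≈ 30.897 ≈ 30.9 km.

(-53.3, -86.5, 30.9)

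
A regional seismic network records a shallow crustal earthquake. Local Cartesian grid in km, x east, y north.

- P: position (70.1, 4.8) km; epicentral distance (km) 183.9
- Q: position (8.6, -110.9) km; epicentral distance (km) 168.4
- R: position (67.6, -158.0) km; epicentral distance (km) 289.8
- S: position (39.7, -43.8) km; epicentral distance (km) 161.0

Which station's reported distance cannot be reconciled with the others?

Solve using three stations at a time. Using P, Q, S (subtract circle equations pairwise → linear system) gives (x, y) ≈ (-113.7, 4.7).
Distances from that point to each station vs reported:
  P: calculated 183.8 vs reported 183.9 → residual 0.1 km
  Q: calculated 168.3 vs reported 168.4 → residual 0.1 km
  R: calculated 243.6 vs reported 289.8 → residual 46.2 km
  S: calculated 160.9 vs reported 161.0 → residual 0.1 km
P, Q, S are mutually consistent (residuals ≈ 0); R is off by 46.2 km.

R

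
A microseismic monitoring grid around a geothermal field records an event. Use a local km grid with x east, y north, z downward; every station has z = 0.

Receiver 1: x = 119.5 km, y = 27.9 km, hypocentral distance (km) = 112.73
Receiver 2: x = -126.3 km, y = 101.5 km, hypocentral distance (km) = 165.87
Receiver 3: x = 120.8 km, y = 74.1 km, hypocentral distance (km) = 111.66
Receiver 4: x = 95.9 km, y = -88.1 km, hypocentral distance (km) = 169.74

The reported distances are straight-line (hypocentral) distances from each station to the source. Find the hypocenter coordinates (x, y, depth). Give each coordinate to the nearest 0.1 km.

(24.2, 56.3, 53.1)

Each station gives a sphere (x−x_i)² + (y−y_i)² + z² = d_i² (stations at z=0).
Subtracting the Receiver 1 sphere from Receiver 2 and Receiver 3: z² cancels, leaving linear equations in x and y:
-491.6 x + 147.2 y = -3609.52
2.6 x + 92.4 y = 5264.89
Solving: x ≈ 24.200, y ≈ 56.298 km (keep extra digits for the depth step; rounded: 24.2, 56.3).
Then from the Receiver 1 sphere: z² = 112.73² − (x − 119.5)² − (y − 27.9)² with x = 24.200, y = 56.298, so z ≈ 53.099 ≈ 53.1 km.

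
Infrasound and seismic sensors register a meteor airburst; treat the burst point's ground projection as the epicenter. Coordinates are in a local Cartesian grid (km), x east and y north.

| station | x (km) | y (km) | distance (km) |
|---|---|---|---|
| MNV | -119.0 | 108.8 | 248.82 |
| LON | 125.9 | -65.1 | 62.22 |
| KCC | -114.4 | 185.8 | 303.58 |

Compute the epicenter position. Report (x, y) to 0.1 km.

63.9 km east, -59.9 km north

Circle about each station: (x + 119.0)² + (y − 108.8)² = 248.82²; (x − 125.9)² + (y + 65.1)² = 62.22²; (x + 114.4)² + (y − 185.8)² = 303.58².
Subtracting pairs of circle equations eliminates x²+y² and gives linear equations (the radical axes):
489.8 x − 347.8 y = 52130.44
9.2 x + 154.0 y = -8638.86
Solving the 2×2 system: x ≈ 63.9, y ≈ -59.9 km.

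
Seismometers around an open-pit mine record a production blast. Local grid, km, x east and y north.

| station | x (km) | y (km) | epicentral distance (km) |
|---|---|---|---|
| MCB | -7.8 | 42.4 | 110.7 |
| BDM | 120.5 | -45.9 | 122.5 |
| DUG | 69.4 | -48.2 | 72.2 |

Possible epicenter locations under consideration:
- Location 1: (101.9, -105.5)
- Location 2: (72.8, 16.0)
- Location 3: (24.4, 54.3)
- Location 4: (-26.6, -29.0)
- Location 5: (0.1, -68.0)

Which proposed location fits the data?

Location 5

For each candidate, compare |candidate − station| to the reported distance:
Location 1: residuals MCB 73.4, BDM 60.1, DUG 6.3 → max 73.4 km
Location 2: residuals MCB 25.9, BDM 44.4, DUG 7.9 → max 44.4 km
Location 3: residuals MCB 76.4, BDM 16.3, DUG 39.7 → max 76.4 km
Location 4: residuals MCB 36.9, BDM 25.6, DUG 25.7 → max 36.9 km
Location 5: residuals MCB 0.0, BDM 0.1, DUG 0.1 → max 0.1 km
Only Location 5 has all residuals ≈ 0.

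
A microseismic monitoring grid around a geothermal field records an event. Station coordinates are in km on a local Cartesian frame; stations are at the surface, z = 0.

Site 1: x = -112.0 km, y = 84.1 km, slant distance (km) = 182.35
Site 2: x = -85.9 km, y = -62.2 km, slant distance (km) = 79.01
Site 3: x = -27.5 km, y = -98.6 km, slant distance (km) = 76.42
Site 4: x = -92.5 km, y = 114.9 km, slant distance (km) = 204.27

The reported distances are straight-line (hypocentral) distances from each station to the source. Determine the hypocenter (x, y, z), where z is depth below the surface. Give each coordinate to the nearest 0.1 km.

(-48.2, -72.3, 68.7)

Each station gives a sphere (x−x_i)² + (y−y_i)² + z² = d_i² (stations at z=0).
Subtracting the Site 1 sphere from Site 2 and Site 3: z² cancels, leaving linear equations in x and y:
52.2 x − 292.6 y = 18639.78
169.0 x − 365.4 y = 18272.91
Solving: x ≈ -48.207, y ≈ -72.304 km (keep extra digits for the depth step; rounded: -48.2, -72.3).
Then from the Site 1 sphere: z² = 182.35² − (x + 112.0)² − (y − 84.1)² with x = -48.207, y = -72.304, so z ≈ 68.701 ≈ 68.7 km.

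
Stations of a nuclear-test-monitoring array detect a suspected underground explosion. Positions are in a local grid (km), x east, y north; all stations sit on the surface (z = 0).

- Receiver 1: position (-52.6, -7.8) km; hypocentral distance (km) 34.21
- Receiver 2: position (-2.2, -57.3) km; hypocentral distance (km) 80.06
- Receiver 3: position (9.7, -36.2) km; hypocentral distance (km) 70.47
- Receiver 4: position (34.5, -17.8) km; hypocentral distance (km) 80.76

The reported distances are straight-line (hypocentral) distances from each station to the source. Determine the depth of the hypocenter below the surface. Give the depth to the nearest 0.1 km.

Each station gives a sphere (x−x_i)² + (y−y_i)² + z² = d_i² (stations at z=0).
Subtracting the Receiver 1 sphere from Receiver 2 and Receiver 3: z² cancels, leaving linear equations in x and y:
100.8 x − 99.0 y = -4778.75
124.6 x − 56.8 y = -5218.77
Solving: x ≈ -37.099, y ≈ 10.496 km (keep extra digits for the depth step; rounded: -37.1, 10.5).
Then from the Receiver 1 sphere: z² = 34.21² − (x + 52.6)² − (y + 7.8)² with x = -37.099, y = 10.496, so z ≈ 24.399 ≈ 24.4 km.

depth ≈ 24.4 km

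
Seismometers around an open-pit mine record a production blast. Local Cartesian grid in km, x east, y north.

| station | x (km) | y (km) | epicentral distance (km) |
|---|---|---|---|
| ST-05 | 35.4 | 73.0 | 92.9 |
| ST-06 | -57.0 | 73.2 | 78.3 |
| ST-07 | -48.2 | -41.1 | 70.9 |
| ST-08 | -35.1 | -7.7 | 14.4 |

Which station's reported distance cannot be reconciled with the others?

ST-07

Solve using three stations at a time. Using ST-05, ST-06, ST-08 (subtract circle equations pairwise → linear system) gives (x, y) ≈ (-24.5, 2.0).
Distances from that point to each station vs reported:
  ST-05: calculated 92.9 vs reported 92.9 → residual 0.0 km
  ST-06: calculated 78.3 vs reported 78.3 → residual 0.0 km
  ST-07: calculated 49.2 vs reported 70.9 → residual 21.7 km
  ST-08: calculated 14.4 vs reported 14.4 → residual 0.0 km
ST-05, ST-06, ST-08 are mutually consistent (residuals ≈ 0); ST-07 is off by 21.7 km.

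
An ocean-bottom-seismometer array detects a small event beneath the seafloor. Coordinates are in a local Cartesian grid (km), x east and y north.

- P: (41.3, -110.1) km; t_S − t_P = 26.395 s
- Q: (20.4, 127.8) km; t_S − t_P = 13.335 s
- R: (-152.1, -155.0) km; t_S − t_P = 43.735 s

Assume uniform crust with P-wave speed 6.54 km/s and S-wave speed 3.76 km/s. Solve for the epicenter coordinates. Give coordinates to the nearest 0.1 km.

Distance from S−P lag: d = Δt · v_P v_S / (v_P − v_S) = Δt · (6.54·3.76)/(6.54−3.76) ≈ 8.8455·Δt.
So d_P = 233.48, d_Q = 117.95, d_R = 386.86 km.
Circle about each station: (x − 41.3)² + (y + 110.1)² = 233.48²; (x − 20.4)² + (y − 127.8)² = 117.95²; (x + 152.1)² + (y + 155.0)² = 386.86².
Subtracting the P equation from the Q and R equations removes the quadratic terms:
-41.8 x + 475.8 y = 43522.01
-386.8 x − 89.8 y = -61816.04
Solving the 2×2 system: x ≈ 135.8, y ≈ 103.4 km.
Check against P (with the unrounded x, y): √((x − 41.3)²+(y + 110.1)²) = 233.48 ≈ 233.48 km. ✓

(135.8, 103.4)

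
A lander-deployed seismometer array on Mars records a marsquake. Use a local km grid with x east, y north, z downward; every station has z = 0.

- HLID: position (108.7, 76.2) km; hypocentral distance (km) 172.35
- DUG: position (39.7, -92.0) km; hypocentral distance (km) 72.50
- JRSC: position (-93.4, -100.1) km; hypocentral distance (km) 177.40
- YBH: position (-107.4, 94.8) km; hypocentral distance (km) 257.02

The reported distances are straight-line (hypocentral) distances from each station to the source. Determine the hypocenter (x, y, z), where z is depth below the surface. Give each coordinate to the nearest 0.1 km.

(70.6, -79.1, 64.3)

Each station gives a sphere (x−x_i)² + (y−y_i)² + z² = d_i² (stations at z=0).
Subtracting the HLID sphere from DUG and JRSC: z² cancels, leaving linear equations in x and y:
-138.0 x − 336.4 y = 16866.23
-404.2 x − 352.6 y = -644.80
Solving: x ≈ 70.595, y ≈ -79.097 km (keep extra digits for the depth step; rounded: 70.6, -79.1).
Then from the HLID sphere: z² = 172.35² − (x − 108.7)² − (y − 76.2)² with x = 70.595, y = -79.097, so z ≈ 64.307 ≈ 64.3 km.
Check against YBH (with the unrounded solution): distance 257.02 ≈ 257.02 km. ✓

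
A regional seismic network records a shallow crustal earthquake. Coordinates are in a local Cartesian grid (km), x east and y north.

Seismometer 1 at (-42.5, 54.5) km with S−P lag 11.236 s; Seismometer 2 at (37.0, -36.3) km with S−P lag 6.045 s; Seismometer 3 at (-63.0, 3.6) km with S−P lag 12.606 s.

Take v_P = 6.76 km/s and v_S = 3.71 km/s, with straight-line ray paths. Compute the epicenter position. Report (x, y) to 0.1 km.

Distance from S−P lag: d = Δt · v_P v_S / (v_P − v_S) = Δt · (6.76·3.71)/(6.76−3.71) ≈ 8.2228·Δt.
So d_Seismometer 1 = 92.39, d_Seismometer 2 = 49.71, d_Seismometer 3 = 103.66 km.
Circle about each station: (x + 42.5)² + (y − 54.5)² = 92.39²; (x − 37.0)² + (y + 36.3)² = 49.71²; (x + 63.0)² + (y − 3.6)² = 103.66².
Subtracting pairs of circle equations eliminates x²+y² and gives linear equations (the radical axes):
159.0 x − 181.6 y = 3975.02
-41.0 x − 101.8 y = -3004.02
Solving the 2×2 system: x ≈ 40.2, y ≈ 13.3 km.
Check against Seismometer 1 (with the unrounded x, y): √((x + 42.5)²+(y − 54.5)²) = 92.39 ≈ 92.39 km. ✓

(40.2, 13.3)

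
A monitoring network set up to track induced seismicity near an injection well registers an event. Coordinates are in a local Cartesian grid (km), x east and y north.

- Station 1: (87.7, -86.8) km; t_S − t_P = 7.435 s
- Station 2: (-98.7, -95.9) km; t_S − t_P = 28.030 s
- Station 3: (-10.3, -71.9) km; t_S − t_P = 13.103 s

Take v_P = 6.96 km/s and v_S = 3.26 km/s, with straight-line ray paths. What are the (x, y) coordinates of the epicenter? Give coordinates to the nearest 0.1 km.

Distance from S−P lag: d = Δt · v_P v_S / (v_P − v_S) = Δt · (6.96·3.26)/(6.96−3.26) ≈ 6.1323·Δt.
So d_Station 1 = 45.59, d_Station 2 = 171.89, d_Station 3 = 80.35 km.
Circle about each station: (x − 87.7)² + (y + 86.8)² = 45.59²; (x + 98.7)² + (y + 95.9)² = 171.89²; (x + 10.3)² + (y + 71.9)² = 80.35².
Subtracting pairs of circle equations eliminates x²+y² and gives linear equations (the radical axes):
-372.8 x − 18.2 y = -23754.75
-196.0 x + 29.8 y = -14327.50
Solving the 2×2 system: x ≈ 66.0, y ≈ -46.7 km.

66.0 km east, -46.7 km north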